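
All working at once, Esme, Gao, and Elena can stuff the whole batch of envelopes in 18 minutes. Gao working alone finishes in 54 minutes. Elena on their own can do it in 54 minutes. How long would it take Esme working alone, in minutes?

Combined rate is 1/18 per minute.
Known contribution: 1/54 + 1/54 = (1 + 1)/54 = 2/54 = 1/27 per minute.
So Esme's rate is 1/18 − 1/27 = 1/54, meaning 54 minutes alone.

54 minutes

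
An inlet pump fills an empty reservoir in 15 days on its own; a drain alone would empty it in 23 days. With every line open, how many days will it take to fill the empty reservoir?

Net rate = 1/15 − 1/23 = (23 − 15)/345 = 8/345 per day.
Filling time = 1 ÷ (8/345) = 345/8 days.

345/8 days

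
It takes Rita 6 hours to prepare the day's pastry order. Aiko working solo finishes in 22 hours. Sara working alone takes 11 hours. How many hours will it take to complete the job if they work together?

33/10 hours

Combined rate: 1/6 + 1/22 + 1/11 = (11 + 3 + 6)/66 = 20/66 = 10/33 per hour.
Time = 1 ÷ (10/33) = 33/10 hours.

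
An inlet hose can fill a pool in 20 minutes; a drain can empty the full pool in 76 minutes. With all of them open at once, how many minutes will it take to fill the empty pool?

190/7 minutes

Net rate = 1/20 − 1/76 = (19 − 5)/380 = 14/380 = 7/190 per minute.
Filling time = 1 ÷ (7/190) = 190/7 minutes.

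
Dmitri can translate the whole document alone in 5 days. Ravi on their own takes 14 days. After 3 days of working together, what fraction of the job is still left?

Combined rate: 1/5 + 1/14 = (14 + 5)/70 = 19/70 per day.
In 3 days they complete 3·19/70 = 57/70 of the job.
So 13/70 remains.

13/70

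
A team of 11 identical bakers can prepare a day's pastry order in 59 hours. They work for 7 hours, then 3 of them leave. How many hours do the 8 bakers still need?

One baker does 1/649 of the job per hour.
After 7 hours with 11 bakers, 7/59 is done (52/59 left).
With 8 bakers the rate is 8/649, so the rest takes 52/59 ÷ 8/649 = 143/2 hours.

143/2 hours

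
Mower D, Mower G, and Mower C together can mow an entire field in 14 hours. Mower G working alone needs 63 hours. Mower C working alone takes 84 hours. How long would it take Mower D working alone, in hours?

Combined rate is 1/14 per hour.
Known contribution: 1/63 + 1/84 = (4 + 3)/252 = 7/252 = 1/36 per hour.
So Mower D's rate is 1/14 − 1/36 = 11/252, meaning 252/11 hours alone.

252/11 hours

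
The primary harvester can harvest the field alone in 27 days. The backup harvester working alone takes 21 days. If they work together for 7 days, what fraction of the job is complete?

Combined rate: 1/27 + 1/21 = (7 + 9)/189 = 16/189 per day.
In 7 days they complete 7·16/189 = 16/27 of the job.

16/27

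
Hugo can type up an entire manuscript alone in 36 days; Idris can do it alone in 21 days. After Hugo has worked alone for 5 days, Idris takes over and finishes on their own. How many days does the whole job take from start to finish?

In 5 days Hugo does 5/36 of the job, leaving 31/36.
Idris works at 1/21 per day, so finishing takes 31/36 ÷ 1/21 = 217/12 days.
Total time = 5 + 217/12 = 277/12 days.

277/12 days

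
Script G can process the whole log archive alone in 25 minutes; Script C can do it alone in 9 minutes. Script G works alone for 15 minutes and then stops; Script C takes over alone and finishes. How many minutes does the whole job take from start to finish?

In 15 minutes Script G does 15/25 = 3/5 of the job, leaving 2/5.
Script C works at 1/9 per minute, so finishing takes 2/5 ÷ 1/9 = 18/5 minutes.
Total time = 15 + 18/5 = 93/5 minutes.

93/5 minutes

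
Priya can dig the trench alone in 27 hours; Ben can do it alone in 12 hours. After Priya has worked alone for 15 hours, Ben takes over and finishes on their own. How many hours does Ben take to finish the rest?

In 15 hours Priya does 15/27 = 5/9 of the job, leaving 4/9.
Ben works at 1/12 per hour, so finishing takes 4/9 ÷ 1/12 = 16/3 hours.

16/3 hours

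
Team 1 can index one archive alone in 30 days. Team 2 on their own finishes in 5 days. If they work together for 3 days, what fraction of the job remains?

3/10

Combined rate: 1/30 + 1/5 = (1 + 6)/30 = 7/30 per day.
In 3 days they complete 3·7/30 = 7/10 of the job.
So 3/10 remains.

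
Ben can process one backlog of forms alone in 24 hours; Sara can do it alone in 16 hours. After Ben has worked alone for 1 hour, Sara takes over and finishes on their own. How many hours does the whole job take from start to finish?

49/3 hours

In 1 hour Ben does 1/24 of the job, leaving 23/24.
Sara works at 1/16 per hour, so finishing takes 23/24 ÷ 1/16 = 46/3 hours.
Total time = 1 + 46/3 = 49/3 hours.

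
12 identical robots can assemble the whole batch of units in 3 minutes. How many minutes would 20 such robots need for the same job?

9/5 minutes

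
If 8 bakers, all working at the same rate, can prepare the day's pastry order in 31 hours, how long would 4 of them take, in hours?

62 hours

Total work is 8·31 = 248 baker-hours.
With 4 bakers: 248/4 = 62 hours.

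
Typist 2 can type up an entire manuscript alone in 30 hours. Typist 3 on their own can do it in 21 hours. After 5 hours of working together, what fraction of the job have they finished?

Combined rate: 1/30 + 1/21 = (7 + 10)/210 = 17/210 per hour.
In 5 hours they complete 5·17/210 = 17/42 of the job.

17/42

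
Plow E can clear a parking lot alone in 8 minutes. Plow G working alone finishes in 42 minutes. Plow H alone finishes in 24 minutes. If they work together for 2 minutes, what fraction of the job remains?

13/21

Combined rate: 1/8 + 1/42 + 1/24 = (21 + 4 + 7)/168 = 32/168 = 4/21 per minute.
In 2 minutes they complete 2·4/21 = 8/21 of the job.
So 13/21 remains.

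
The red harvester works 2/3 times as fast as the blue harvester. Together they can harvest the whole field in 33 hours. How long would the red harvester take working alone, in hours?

Let the blue harvester's rate be r; then the red harvester's rate is (2/3)r, so together (2/3 + 1)r = (5/3)r = 1/33.
Thus r = 1/55 per hour.
The blue harvester alone: 55 hours; the red harvester alone: 165/2 hours.

165/2 hours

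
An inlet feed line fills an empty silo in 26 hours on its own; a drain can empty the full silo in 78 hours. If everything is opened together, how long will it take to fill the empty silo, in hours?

39 hours

Net rate = 1/26 − 1/78 = (3 − 1)/78 = 2/78 = 1/39 per hour.
Filling time = 1 ÷ (1/39) = 39 hours.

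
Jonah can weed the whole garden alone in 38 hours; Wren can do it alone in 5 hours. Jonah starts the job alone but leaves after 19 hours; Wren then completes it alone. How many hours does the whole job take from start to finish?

43/2 hours

In 19 hours Jonah does 19/38 = 1/2 of the job, leaving 1/2.
Wren works at 1/5 per hour, so finishing takes 1/2 ÷ 1/5 = 5/2 hours.
Total time = 19 + 5/2 = 43/2 hours.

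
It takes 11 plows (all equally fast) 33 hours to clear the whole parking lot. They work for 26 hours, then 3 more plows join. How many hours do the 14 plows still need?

One plow does 1/363 of the job per hour.
After 26 hours with 11 plows, 26/33 is done (7/33 left).
With 14 plows the rate is 14/363, so the rest takes 7/33 ÷ 14/363 = 11/2 hours.

11/2 hours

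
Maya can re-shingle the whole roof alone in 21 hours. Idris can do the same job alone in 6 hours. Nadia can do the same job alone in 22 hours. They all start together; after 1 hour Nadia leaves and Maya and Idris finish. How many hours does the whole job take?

49/11 hours

In the first 1 hour the combined rate is 20/77, so 20/77 of the job is done, leaving 57/77.
After Nadia leaves the rate is 3/14 per hour; the remaining 57/77 takes 38/11 hours.
Total = 1 + 38/11 = 49/11 hours.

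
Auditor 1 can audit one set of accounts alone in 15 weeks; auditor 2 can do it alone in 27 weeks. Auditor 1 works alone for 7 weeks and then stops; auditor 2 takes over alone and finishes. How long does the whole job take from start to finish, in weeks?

In 7 weeks auditor 1 does 7/15 of the job, leaving 8/15.
Auditor 2 works at 1/27 per week, so finishing takes 8/15 ÷ 1/27 = 72/5 weeks.
Total time = 7 + 72/5 = 107/5 weeks.

107/5 weeks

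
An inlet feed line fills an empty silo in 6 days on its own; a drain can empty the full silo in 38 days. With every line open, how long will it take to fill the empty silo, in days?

Net rate = 1/6 − 1/38 = (19 − 3)/114 = 16/114 = 8/57 per day.
Filling time = 1 ÷ (8/57) = 57/8 days.

57/8 days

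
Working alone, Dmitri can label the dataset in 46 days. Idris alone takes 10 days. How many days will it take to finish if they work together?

115/14 days

Combined rate: 1/46 + 1/10 = (5 + 23)/230 = 28/230 = 14/115 per day.
Time = 1 ÷ (14/115) = 115/14 days.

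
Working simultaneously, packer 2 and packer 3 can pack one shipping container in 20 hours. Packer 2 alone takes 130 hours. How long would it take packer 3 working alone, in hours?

260/11 hours

Combined rate is 1/20 per hour.
Known contribution: 1/130 per hour.
So packer 3's rate is 1/20 − 1/130 = 11/260, meaning 260/11 hours alone.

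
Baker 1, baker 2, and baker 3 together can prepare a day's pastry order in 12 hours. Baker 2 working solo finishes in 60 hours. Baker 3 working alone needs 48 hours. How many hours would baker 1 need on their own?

Combined rate is 1/12 per hour.
Known contribution: 1/60 + 1/48 = (4 + 5)/240 = 9/240 = 3/80 per hour.
So baker 1's rate is 1/12 − 3/80 = 11/240, meaning 240/11 hours alone.

240/11 hours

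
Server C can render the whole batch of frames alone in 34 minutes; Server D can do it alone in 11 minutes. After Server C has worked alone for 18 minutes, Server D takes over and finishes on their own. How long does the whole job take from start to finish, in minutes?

394/17 minutes

In 18 minutes Server C does 18/34 = 9/17 of the job, leaving 8/17.
Server D works at 1/11 per minute, so finishing takes 8/17 ÷ 1/11 = 88/17 minutes.
Total time = 18 + 88/17 = 394/17 minutes.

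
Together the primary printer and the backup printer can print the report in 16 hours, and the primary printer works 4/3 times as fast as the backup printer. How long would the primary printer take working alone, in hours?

Let the backup printer's rate be r; then the primary printer's rate is (4/3)r, so together (4/3 + 1)r = (7/3)r = 1/16.
Thus r = 3/112 per hour.
The backup printer alone: 112/3 hours; the primary printer alone: 28 hours.

28 hours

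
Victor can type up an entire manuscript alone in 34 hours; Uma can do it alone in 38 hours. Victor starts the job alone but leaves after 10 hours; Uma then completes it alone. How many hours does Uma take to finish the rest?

In 10 hours Victor does 10/34 = 5/17 of the job, leaving 12/17.
Uma works at 1/38 per hour, so finishing takes 12/17 ÷ 1/38 = 456/17 hours.

456/17 hours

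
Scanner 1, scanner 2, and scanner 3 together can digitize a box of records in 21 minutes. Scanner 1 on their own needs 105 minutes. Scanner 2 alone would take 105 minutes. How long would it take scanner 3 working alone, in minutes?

35 minutes

Combined rate is 1/21 per minute.
Known contribution: 1/105 + 1/105 = (1 + 1)/105 = 2/105 per minute.
So scanner 3's rate is 1/21 − 2/105 = 1/35, meaning 35 minutes alone.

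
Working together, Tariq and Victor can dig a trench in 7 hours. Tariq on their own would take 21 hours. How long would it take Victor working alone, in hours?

Combined rate is 1/7 per hour.
Known contribution: 1/21 per hour.
So Victor's rate is 1/7 − 1/21 = 2/21, meaning 21/2 hours alone.

21/2 hours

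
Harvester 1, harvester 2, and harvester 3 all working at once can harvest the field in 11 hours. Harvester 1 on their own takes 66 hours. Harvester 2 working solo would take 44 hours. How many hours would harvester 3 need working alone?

132/7 hours

Combined rate is 1/11 per hour.
Known contribution: 1/66 + 1/44 = (2 + 3)/132 = 5/132 per hour.
So harvester 3's rate is 1/11 − 5/132 = 7/132, meaning 132/7 hours alone.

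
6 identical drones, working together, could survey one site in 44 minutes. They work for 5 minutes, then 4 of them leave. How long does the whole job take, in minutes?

One drone does 1/264 of the job per minute.
After 5 minutes with 6 drones, 5/44 is done (39/44 left).
With 2 drones the rate is 2/264 = 1/132, so the rest takes 39/44 ÷ 1/132 = 117 minutes.
Total = 5 + 117 = 122 minutes.

122 minutes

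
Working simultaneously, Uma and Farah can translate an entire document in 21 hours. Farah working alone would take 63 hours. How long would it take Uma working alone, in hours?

63/2 hours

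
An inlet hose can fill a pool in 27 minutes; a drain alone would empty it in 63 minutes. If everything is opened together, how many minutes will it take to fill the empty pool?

Net rate = 1/27 − 1/63 = (7 − 3)/189 = 4/189 per minute.
Filling time = 1 ÷ (4/189) = 189/4 minutes.

189/4 minutes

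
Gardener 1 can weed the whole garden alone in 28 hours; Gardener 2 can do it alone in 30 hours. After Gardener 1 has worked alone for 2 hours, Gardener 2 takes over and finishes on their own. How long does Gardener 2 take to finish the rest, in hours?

195/7 hours

In 2 hours Gardener 1 does 2/28 = 1/14 of the job, leaving 13/14.
Gardener 2 works at 1/30 per hour, so finishing takes 13/14 ÷ 1/30 = 195/7 hours.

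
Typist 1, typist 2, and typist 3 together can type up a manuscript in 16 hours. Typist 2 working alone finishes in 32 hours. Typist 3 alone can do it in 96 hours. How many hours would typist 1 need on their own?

Combined rate is 1/16 per hour.
Known contribution: 1/32 + 1/96 = (3 + 1)/96 = 4/96 = 1/24 per hour.
So typist 1's rate is 1/16 − 1/24 = 1/48, meaning 48 hours alone.

48 hours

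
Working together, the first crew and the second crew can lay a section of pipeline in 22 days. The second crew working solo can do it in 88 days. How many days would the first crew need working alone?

Combined rate is 1/22 per day.
Known contribution: 1/88 per day.
So the first crew's rate is 1/22 − 1/88 = 3/88, meaning 88/3 days alone.

88/3 days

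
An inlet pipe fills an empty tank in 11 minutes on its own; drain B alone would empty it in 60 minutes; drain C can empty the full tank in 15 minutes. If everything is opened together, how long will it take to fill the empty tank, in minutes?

Net rate = 1/11 − 1/60 − 1/15 = (60 − 11 − 44)/660 = 5/660 = 1/132 per minute.
Filling time = 1 ÷ (1/132) = 132 minutes.

132 minutes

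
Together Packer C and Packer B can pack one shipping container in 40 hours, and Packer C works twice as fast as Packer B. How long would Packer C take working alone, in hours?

Let Packer B's rate be r; then Packer C's rate is 2r, so together (2 + 1)r = 3r = 1/40.
Thus r = 1/120 per hour.
Packer B alone: 120 hours; Packer C alone: 60 hours.

60 hours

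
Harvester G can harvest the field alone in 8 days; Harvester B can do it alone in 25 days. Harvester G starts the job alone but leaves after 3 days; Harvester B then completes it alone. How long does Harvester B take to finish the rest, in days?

In 3 days Harvester G does 3/8 of the job, leaving 5/8.
Harvester B works at 1/25 per day, so finishing takes 5/8 ÷ 1/25 = 125/8 days.

125/8 days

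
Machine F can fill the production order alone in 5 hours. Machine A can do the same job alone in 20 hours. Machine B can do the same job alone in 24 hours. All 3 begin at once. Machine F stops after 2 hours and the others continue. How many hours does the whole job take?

72/11 hours

In the first 2 hours the combined rate is 7/24, so 7/12 of the job is done, leaving 5/12.
After machine F leaves the rate is 11/120 per hour; the remaining 5/12 takes 50/11 hours.
Total = 2 + 50/11 = 72/11 hours.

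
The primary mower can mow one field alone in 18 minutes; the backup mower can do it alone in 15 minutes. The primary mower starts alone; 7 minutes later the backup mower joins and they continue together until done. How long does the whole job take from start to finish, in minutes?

In 7 minutes the primary mower does 7/18 of the job, leaving 11/18.
The primary mower and the backup mower together work at 11/90 per minute, so finishing takes 11/18 ÷ 11/90 = 5 minutes.
Total time = 7 + 5 = 12 minutes.

12 minutes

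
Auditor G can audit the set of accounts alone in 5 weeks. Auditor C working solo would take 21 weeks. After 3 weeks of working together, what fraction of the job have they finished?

Combined rate: 1/5 + 1/21 = (21 + 5)/105 = 26/105 per week.
In 3 weeks they complete 3·26/105 = 26/35 of the job.

26/35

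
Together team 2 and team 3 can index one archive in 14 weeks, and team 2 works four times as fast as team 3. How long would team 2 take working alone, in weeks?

Let team 3's rate be r; then team 2's rate is 4r, so together (4 + 1)r = 5r = 1/14.
Thus r = 1/70 per week.
Team 3 alone: 70 weeks; team 2 alone: 35/2 weeks.

35/2 weeks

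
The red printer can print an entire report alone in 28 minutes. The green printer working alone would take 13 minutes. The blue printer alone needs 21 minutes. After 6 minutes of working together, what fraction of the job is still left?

1/26

Combined rate: 1/28 + 1/13 + 1/21 = (39 + 84 + 52)/1092 = 175/1092 = 25/156 per minute.
In 6 minutes they complete 6·25/156 = 25/26 of the job.
So 1/26 remains.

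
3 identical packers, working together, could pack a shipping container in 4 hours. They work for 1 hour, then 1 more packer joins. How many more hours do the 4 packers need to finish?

One packer does 1/12 of the job per hour.
After 1 hour with 3 packers, 1/4 is done (3/4 left).
With 4 packers the rate is 4/12 = 1/3, so the rest takes 3/4 ÷ 1/3 = 9/4 hours.

9/4 hours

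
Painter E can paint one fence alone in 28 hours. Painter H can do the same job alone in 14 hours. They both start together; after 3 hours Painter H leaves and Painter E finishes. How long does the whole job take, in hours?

In the first 3 hours the combined rate is 3/28, so 9/28 of the job is done, leaving 19/28.
After Painter H leaves the rate is 1/28 per hour; the remaining 19/28 takes 19 hours.
Total = 3 + 19 = 22 hours.

22 hours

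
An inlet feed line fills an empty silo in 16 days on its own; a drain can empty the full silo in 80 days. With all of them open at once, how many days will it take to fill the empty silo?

20 days

Net rate = 1/16 − 1/80 = (5 − 1)/80 = 4/80 = 1/20 per day.
Filling time = 1 ÷ (1/20) = 20 days.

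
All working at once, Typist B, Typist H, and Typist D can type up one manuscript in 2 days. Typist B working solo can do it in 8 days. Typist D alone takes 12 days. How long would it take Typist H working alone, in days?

Combined rate is 1/2 per day.
Known contribution: 1/8 + 1/12 = (3 + 2)/24 = 5/24 per day.
So Typist H's rate is 1/2 − 5/24 = 7/24, meaning 24/7 days alone.

24/7 days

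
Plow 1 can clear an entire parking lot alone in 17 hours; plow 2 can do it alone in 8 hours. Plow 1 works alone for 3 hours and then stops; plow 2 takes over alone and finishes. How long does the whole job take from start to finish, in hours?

163/17 hours

In 3 hours plow 1 does 3/17 of the job, leaving 14/17.
Plow 2 works at 1/8 per hour, so finishing takes 14/17 ÷ 1/8 = 112/17 hours.
Total time = 3 + 112/17 = 163/17 hours.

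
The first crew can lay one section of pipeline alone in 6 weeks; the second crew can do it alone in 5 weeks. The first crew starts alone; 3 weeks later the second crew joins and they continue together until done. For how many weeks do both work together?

In 3 weeks the first crew does 3/6 = 1/2 of the job, leaving 1/2.
The first crew and the second crew together work at 11/30 per week, so finishing takes 1/2 ÷ 11/30 = 15/11 weeks.

15/11 weeks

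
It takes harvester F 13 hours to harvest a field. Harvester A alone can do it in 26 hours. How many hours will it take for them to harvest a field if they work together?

26/3 hours

With two workers the combined time is the product over the sum: 13·26/(13+26) = 338/39 = 26/3 hours.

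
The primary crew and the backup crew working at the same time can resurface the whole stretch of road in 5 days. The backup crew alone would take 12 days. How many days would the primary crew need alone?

60/7 days

Combined rate is 1/5 per day.
Known contribution: 1/12 per day.
So the primary crew's rate is 1/5 − 1/12 = 7/60, meaning 60/7 days alone.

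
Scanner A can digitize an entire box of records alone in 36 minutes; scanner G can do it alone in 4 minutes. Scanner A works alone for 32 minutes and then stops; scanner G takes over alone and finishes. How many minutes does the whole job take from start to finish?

In 32 minutes scanner A does 32/36 = 8/9 of the job, leaving 1/9.
Scanner G works at 1/4 per minute, so finishing takes 1/9 ÷ 1/4 = 4/9 minutes.
Total time = 32 + 4/9 = 292/9 minutes.

292/9 minutes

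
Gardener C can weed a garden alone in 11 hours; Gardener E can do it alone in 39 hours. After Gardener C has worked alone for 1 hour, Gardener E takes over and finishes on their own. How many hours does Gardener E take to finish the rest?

In 1 hour Gardener C does 1/11 of the job, leaving 10/11.
Gardener E works at 1/39 per hour, so finishing takes 10/11 ÷ 1/39 = 390/11 hours.

390/11 hours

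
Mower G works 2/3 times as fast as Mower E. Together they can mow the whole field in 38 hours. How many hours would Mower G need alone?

95 hours

Let Mower E's rate be r; then Mower G's rate is (2/3)r, so together (2/3 + 1)r = (5/3)r = 1/38.
Thus r = 3/190 per hour.
Mower E alone: 190/3 hours; Mower G alone: 95 hours.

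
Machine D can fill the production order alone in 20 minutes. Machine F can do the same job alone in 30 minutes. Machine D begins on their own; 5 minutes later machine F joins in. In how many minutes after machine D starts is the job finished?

In the first 5 minutes machine D alone does 5/20 = 1/4 of the job, leaving 3/4.
Once everyone is working, combined rate: 1/20 + 1/30 = (3 + 2)/60 = 5/60 = 1/12 per minute.
Remaining 3/4 at 1/12 per minute takes 9 minutes.
Total from the start = 5 + 9 = 14 minutes.

14 minutes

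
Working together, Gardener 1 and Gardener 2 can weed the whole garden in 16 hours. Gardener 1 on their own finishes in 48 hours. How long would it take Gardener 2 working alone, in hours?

24 hours

Combined rate is 1/16 per hour.
Known contribution: 1/48 per hour.
So Gardener 2's rate is 1/16 − 1/48 = 1/24, meaning 24 hours alone.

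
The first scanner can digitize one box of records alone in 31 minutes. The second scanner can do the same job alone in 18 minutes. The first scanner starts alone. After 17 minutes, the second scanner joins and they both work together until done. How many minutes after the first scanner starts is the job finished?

In the first 17 minutes the first scanner alone does 17/31 of the job, leaving 14/31.
Once everyone is working, combined rate: 1/31 + 1/18 = (18 + 31)/558 = 49/558 per minute.
Remaining 14/31 at 49/558 per minute takes 36/7 minutes.
Total from the start = 17 + 36/7 = 155/7 minutes.

155/7 minutes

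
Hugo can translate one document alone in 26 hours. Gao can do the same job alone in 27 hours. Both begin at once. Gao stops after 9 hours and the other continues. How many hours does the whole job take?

52/3 hours

In the first 9 hours the combined rate is 53/702, so 53/78 of the job is done, leaving 25/78.
After Gao leaves the rate is 1/26 per hour; the remaining 25/78 takes 25/3 hours.
Total = 9 + 25/3 = 52/3 hours.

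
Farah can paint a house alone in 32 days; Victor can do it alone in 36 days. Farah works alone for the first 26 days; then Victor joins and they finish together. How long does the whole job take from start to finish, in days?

496/17 days

In 26 days Farah does 26/32 = 13/16 of the job, leaving 3/16.
Farah and Victor together work at 17/288 per day, so finishing takes 3/16 ÷ 17/288 = 54/17 days.
Total time = 26 + 54/17 = 496/17 days.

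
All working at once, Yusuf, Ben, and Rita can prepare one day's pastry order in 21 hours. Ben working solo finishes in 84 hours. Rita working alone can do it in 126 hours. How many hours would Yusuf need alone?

Combined rate is 1/21 per hour.
Known contribution: 1/84 + 1/126 = (3 + 2)/252 = 5/252 per hour.
So Yusuf's rate is 1/21 − 5/252 = 1/36, meaning 36 hours alone.

36 hours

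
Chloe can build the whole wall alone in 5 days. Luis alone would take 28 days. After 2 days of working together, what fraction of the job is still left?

Combined rate: 1/5 + 1/28 = (28 + 5)/140 = 33/140 per day.
In 2 days they complete 2·33/140 = 33/70 of the job.
So 37/70 remains.

37/70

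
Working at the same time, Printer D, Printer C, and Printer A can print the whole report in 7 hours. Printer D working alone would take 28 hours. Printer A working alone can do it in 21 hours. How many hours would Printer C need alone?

Combined rate is 1/7 per hour.
Known contribution: 1/28 + 1/21 = (3 + 4)/84 = 7/84 = 1/12 per hour.
So Printer C's rate is 1/7 − 1/12 = 5/84, meaning 84/5 hours alone.

84/5 hours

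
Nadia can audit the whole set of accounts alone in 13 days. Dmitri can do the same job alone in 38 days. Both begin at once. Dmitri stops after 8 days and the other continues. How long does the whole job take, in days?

195/19 days

In the first 8 days the combined rate is 51/494, so 204/247 of the job is done, leaving 43/247.
After Dmitri leaves the rate is 1/13 per day; the remaining 43/247 takes 43/19 days.
Total = 8 + 43/19 = 195/19 days.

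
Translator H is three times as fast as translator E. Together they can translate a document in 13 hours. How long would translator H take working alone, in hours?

52/3 hours

Let translator E's rate be r; then translator H's rate is 3r, so together (3 + 1)r = 4r = 1/13.
Thus r = 1/52 per hour.
Translator E alone: 52 hours; translator H alone: 52/3 hours.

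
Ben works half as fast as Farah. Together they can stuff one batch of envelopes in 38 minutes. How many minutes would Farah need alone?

Let Farah's rate be r; then Ben's rate is (1/2)r, so together (1/2 + 1)r = (3/2)r = 1/38.
Thus r = 1/57 per minute.
Farah alone: 57 minutes; Ben alone: 114 minutes.

57 minutes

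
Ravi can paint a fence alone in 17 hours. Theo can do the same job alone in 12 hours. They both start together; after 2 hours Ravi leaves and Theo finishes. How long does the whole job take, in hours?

In the first 2 hours the combined rate is 29/204, so 29/102 of the job is done, leaving 73/102.
After Ravi leaves the rate is 1/12 per hour; the remaining 73/102 takes 146/17 hours.
Total = 2 + 146/17 = 180/17 hours.

180/17 hours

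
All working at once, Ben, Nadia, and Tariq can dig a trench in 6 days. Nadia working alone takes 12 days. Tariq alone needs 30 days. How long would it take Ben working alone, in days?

20 days

Combined rate is 1/6 per day.
Known contribution: 1/12 + 1/30 = (5 + 2)/60 = 7/60 per day.
So Ben's rate is 1/6 − 7/60 = 1/20, meaning 20 days alone.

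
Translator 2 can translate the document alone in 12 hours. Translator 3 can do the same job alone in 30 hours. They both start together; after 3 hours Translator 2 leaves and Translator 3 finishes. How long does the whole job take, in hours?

45/2 hours

In the first 3 hours the combined rate is 7/60, so 7/20 of the job is done, leaving 13/20.
After Translator 2 leaves the rate is 1/30 per hour; the remaining 13/20 takes 39/2 hours.
Total = 3 + 39/2 = 45/2 hours.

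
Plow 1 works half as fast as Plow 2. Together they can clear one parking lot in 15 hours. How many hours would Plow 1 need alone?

45 hours

Let Plow 2's rate be r; then Plow 1's rate is (1/2)r, so together (1/2 + 1)r = (3/2)r = 1/15.
Thus r = 2/45 per hour.
Plow 2 alone: 45/2 hours; Plow 1 alone: 45 hours.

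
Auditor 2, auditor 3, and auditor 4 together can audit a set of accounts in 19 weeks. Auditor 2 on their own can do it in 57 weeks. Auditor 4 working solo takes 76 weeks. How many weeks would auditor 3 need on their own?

Combined rate is 1/19 per week.
Known contribution: 1/57 + 1/76 = (4 + 3)/228 = 7/228 per week.
So auditor 3's rate is 1/19 − 7/228 = 5/228, meaning 228/5 weeks alone.

228/5 weeks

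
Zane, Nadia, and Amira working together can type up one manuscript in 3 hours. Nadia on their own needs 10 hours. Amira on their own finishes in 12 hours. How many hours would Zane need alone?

Combined rate is 1/3 per hour.
Known contribution: 1/10 + 1/12 = (6 + 5)/60 = 11/60 per hour.
So Zane's rate is 1/3 − 11/60 = 3/20, meaning 20/3 hours alone.

20/3 hours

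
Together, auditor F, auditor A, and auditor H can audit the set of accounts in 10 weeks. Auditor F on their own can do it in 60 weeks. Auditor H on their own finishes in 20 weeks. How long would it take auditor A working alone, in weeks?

30 weeks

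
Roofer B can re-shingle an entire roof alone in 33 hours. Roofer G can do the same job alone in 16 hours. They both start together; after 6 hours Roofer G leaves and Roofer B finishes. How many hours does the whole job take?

In the first 6 hours the combined rate is 49/528, so 49/88 of the job is done, leaving 39/88.
After Roofer G leaves the rate is 1/33 per hour; the remaining 39/88 takes 117/8 hours.
Total = 6 + 117/8 = 165/8 hours.

165/8 hours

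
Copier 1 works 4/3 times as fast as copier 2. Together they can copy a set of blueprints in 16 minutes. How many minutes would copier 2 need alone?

Let copier 2's rate be r; then copier 1's rate is (4/3)r, so together (4/3 + 1)r = (7/3)r = 1/16.
Thus r = 3/112 per minute.
Copier 2 alone: 112/3 minutes; copier 1 alone: 28 minutes.

112/3 minutes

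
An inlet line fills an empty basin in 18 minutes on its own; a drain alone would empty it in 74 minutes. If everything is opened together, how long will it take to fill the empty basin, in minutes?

333/14 minutes

Net rate = 1/18 − 1/74 = (37 − 9)/666 = 28/666 = 14/333 per minute.
Filling time = 1 ÷ (14/333) = 333/14 minutes.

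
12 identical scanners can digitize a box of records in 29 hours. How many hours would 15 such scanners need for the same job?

Total work is 12·29 = 348 scanner-hours.
With 15 scanners: 348/15 = 116/5 hours.

116/5 hours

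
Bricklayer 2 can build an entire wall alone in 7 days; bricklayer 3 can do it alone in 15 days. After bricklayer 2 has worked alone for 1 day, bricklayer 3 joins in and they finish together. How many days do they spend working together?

In 1 day bricklayer 2 does 1/7 of the job, leaving 6/7.
Bricklayer 2 and bricklayer 3 together work at 22/105 per day, so finishing takes 6/7 ÷ 22/105 = 45/11 days.

45/11 days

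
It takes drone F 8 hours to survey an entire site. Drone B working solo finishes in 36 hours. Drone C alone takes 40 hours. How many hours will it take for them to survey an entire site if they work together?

45/8 hours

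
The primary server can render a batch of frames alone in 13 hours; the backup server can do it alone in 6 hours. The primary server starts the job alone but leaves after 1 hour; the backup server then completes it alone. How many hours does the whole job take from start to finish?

In 1 hour the primary server does 1/13 of the job, leaving 12/13.
The backup server works at 1/6 per hour, so finishing takes 12/13 ÷ 1/6 = 72/13 hours.
Total time = 1 + 72/13 = 85/13 hours.

85/13 hours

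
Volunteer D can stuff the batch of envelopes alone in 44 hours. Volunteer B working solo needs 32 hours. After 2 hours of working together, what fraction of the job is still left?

157/176

Combined rate: 1/44 + 1/32 = (8 + 11)/352 = 19/352 per hour.
In 2 hours they complete 2·19/352 = 19/176 of the job.
So 157/176 remains.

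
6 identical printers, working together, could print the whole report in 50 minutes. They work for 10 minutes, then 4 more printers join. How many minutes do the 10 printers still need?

One printer does 1/300 of the job per minute.
After 10 minutes with 6 printers, 1/5 is done (4/5 left).
With 10 printers the rate is 10/300 = 1/30, so the rest takes 4/5 ÷ 1/30 = 24 minutes.

24 minutes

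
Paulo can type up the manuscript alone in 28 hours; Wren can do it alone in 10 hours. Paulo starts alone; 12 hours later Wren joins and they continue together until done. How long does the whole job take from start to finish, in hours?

In 12 hours Paulo does 12/28 = 3/7 of the job, leaving 4/7.
Paulo and Wren together work at 19/140 per hour, so finishing takes 4/7 ÷ 19/140 = 80/19 hours.
Total time = 12 + 80/19 = 308/19 hours.

308/19 hours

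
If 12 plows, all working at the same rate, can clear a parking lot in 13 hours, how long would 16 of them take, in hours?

39/4 hours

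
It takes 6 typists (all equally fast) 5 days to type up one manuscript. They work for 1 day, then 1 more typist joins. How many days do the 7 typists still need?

One typist does 1/30 of the job per day.
After 1 day with 6 typists, 1/5 is done (4/5 left).
With 7 typists the rate is 7/30, so the rest takes 4/5 ÷ 7/30 = 24/7 days.

24/7 days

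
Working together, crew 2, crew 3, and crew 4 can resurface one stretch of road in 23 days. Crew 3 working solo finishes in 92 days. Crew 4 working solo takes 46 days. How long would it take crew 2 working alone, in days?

92 days

Combined rate is 1/23 per day.
Known contribution: 1/92 + 1/46 = (1 + 2)/92 = 3/92 per day.
So crew 2's rate is 1/23 − 3/92 = 1/92, meaning 92 days alone.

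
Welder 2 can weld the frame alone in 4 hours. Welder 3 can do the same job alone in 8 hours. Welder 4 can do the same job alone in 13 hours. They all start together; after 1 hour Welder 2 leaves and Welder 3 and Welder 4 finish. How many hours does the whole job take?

26/7 hours

In the first 1 hour the combined rate is 47/104, so 47/104 of the job is done, leaving 57/104.
After Welder 2 leaves the rate is 21/104 per hour; the remaining 57/104 takes 19/7 hours.
Total = 1 + 19/7 = 26/7 hours.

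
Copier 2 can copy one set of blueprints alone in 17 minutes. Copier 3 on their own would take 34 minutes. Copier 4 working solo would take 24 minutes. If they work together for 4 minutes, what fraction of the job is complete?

53/102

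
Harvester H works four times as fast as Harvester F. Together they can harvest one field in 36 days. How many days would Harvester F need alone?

Let Harvester F's rate be r; then Harvester H's rate is 4r, so together (4 + 1)r = 5r = 1/36.
Thus r = 1/180 per day.
Harvester F alone: 180 days; Harvester H alone: 45 days.

180 days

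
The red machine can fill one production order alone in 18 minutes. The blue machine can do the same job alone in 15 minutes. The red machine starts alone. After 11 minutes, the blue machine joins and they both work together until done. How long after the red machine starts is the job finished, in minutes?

In the first 11 minutes the red machine alone does 11/18 of the job, leaving 7/18.
Once everyone is working, combined rate: 1/18 + 1/15 = (5 + 6)/90 = 11/90 per minute.
Remaining 7/18 at 11/90 per minute takes 35/11 minutes.
Total from the start = 11 + 35/11 = 156/11 minutes.

156/11 minutes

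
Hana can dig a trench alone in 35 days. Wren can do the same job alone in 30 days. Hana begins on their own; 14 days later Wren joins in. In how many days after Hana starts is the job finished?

308/13 days

In the first 14 days Hana alone does 14/35 = 2/5 of the job, leaving 3/5.
Once everyone is working, combined rate: 1/35 + 1/30 = (6 + 7)/210 = 13/210 per day.
Remaining 3/5 at 13/210 per day takes 126/13 days.
Total from the start = 14 + 126/13 = 308/13 days.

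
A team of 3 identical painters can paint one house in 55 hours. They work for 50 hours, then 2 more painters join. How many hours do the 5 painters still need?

3 hours

One painter does 1/165 of the job per hour.
After 50 hours with 3 painters, 10/11 is done (1/11 left).
With 5 painters the rate is 5/165 = 1/33, so the rest takes 1/11 ÷ 1/33 = 3 hours.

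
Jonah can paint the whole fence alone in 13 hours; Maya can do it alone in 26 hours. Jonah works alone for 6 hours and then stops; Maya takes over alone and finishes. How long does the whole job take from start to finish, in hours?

20 hours

In 6 hours Jonah does 6/13 of the job, leaving 7/13.
Maya works at 1/26 per hour, so finishing takes 7/13 ÷ 1/26 = 14 hours.
Total time = 6 + 14 = 20 hours.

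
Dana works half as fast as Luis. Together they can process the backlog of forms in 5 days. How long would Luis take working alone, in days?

15/2 days

Let Luis's rate be r; then Dana's rate is (1/2)r, so together (1/2 + 1)r = (3/2)r = 1/5.
Thus r = 2/15 per day.
Luis alone: 15/2 days; Dana alone: 15 days.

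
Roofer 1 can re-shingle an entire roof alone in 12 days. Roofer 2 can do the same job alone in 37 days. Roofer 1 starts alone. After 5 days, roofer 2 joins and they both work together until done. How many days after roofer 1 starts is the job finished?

In the first 5 days roofer 1 alone does 5/12 of the job, leaving 7/12.
Once everyone is working, combined rate: 1/12 + 1/37 = (37 + 12)/444 = 49/444 per day.
Remaining 7/12 at 49/444 per day takes 37/7 days.
Total from the start = 5 + 37/7 = 72/7 days.

72/7 days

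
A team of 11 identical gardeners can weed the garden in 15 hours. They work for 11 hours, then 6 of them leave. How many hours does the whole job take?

99/5 hours

One gardener does 1/165 of the job per hour.
After 11 hours with 11 gardeners, 11/15 is done (4/15 left).
With 5 gardeners the rate is 5/165 = 1/33, so the rest takes 4/15 ÷ 1/33 = 44/5 hours.
Total = 11 + 44/5 = 99/5 hours.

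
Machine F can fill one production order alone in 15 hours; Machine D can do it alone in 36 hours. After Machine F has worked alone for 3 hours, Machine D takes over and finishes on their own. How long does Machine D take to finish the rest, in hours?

In 3 hours Machine F does 3/15 = 1/5 of the job, leaving 4/5.
Machine D works at 1/36 per hour, so finishing takes 4/5 ÷ 1/36 = 144/5 hours.

144/5 hours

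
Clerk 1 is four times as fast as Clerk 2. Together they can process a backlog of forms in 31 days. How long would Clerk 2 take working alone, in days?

155 days

Let Clerk 2's rate be r; then Clerk 1's rate is 4r, so together (4 + 1)r = 5r = 1/31.
Thus r = 1/155 per day.
Clerk 2 alone: 155 days; Clerk 1 alone: 155/4 days.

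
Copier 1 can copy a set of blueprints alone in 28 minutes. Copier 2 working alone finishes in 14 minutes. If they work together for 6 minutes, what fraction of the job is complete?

9/14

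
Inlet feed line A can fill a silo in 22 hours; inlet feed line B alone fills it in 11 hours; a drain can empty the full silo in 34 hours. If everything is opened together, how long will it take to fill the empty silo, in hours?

Net rate = 1/22 + 1/11 − 1/34 = (17 + 34 − 11)/374 = 40/374 = 20/187 per hour.
Filling time = 1 ÷ (20/187) = 187/20 hours.

187/20 hours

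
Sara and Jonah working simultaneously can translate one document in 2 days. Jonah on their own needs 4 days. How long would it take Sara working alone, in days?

Combined rate is 1/2 per day.
Known contribution: 1/4 per day.
So Sara's rate is 1/2 − 1/4 = 1/4, meaning 4 days alone.

4 days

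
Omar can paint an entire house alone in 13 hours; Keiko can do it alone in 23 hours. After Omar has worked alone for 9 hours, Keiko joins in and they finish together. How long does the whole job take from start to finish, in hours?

In 9 hours Omar does 9/13 of the job, leaving 4/13.
Omar and Keiko together work at 36/299 per hour, so finishing takes 4/13 ÷ 36/299 = 23/9 hours.
Total time = 9 + 23/9 = 104/9 hours.

104/9 hours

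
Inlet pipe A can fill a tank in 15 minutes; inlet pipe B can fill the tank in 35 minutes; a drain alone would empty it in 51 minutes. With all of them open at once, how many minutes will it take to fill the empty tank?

Net rate = 1/15 + 1/35 − 1/51 = (119 + 51 − 35)/1785 = 135/1785 = 9/119 per minute.
Filling time = 1 ÷ (9/119) = 119/9 minutes.

119/9 minutes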